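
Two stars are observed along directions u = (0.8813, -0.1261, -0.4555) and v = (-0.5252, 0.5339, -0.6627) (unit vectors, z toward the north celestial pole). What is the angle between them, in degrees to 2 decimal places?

103.20°

u·v = -0.2283; |u| = 1.0000, |v| = 1.0000.
cos θ = (u·v)/(|u||v|) = -0.2283, so θ = 103.20°.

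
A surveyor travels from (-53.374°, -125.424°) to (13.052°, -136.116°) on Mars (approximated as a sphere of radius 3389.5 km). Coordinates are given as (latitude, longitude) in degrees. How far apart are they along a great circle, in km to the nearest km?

In radians: φ₁ = -0.9316, φ₂ = 0.2278, Δλ = -10.692° = -0.1866 rad.
cos c = sin φ₁ sin φ₂ + cos φ₁ cos φ₂ cos Δλ = (-0.8025)(0.2258) + (0.5966)(0.9742)(0.9826) = 0.38984,
so c = arccos(0.38984) = 1.17034 rad.
Distance = R·c = 3389.5 × 1.1703 ≈ 3967 km.

3967 km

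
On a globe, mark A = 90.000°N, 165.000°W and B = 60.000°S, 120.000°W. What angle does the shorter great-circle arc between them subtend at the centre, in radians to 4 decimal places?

2.6180 rad

Let φ₁ = 1.5708 rad, φ₂ = -1.0472 rad, and Δλ = 0.7854 rad.
Haversine: a = sin²(Δφ/2) + cos φ₁ cos φ₂ sin²(Δλ/2) = 0.9330 + (0.0000)(0.5000)(0.1464) = 0.93301.
Central angle c = 2·arcsin(√a) = 2.61799 rad.
So the angular separation is 2.6180 rad.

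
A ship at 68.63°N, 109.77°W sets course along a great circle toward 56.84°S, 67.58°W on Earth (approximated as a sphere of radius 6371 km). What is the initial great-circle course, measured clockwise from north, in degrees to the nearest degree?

With φ₁ = 1.1978, φ₂ = -0.9920, Δλ = 0.7364 rad, the forward-azimuth formula gives
θ = atan2( sin Δλ cos φ₂ , cos φ₁ sin φ₂ − sin φ₁ cos φ₂ cos Δλ ) = atan2(0.3673, -0.6825) = 151.71°.
So the initial bearing is 152°.

152°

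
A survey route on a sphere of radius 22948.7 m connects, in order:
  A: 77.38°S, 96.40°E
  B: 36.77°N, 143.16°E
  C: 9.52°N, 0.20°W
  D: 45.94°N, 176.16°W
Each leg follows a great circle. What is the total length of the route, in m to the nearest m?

Leg A→B: central angle 2.0536 rad, distance 47127.0 m.
Leg B→C: central angle 2.1352 rad, distance 48999.8 m.
Leg C→D: central angle 2.1716 rad, distance 49834.6 m.
Total: 47127.0 + 48999.8 + 49834.6 ≈ 145961 m.

145961 m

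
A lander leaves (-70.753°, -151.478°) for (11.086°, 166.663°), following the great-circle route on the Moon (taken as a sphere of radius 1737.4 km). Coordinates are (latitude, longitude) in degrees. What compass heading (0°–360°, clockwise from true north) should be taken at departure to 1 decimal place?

With φ₁ = -1.2349, φ₂ = 0.1935, Δλ = -0.7306 rad, the forward-azimuth formula gives
θ = atan2( sin Δλ cos φ₂ , cos φ₁ sin φ₂ − sin φ₁ cos φ₂ cos Δλ ) = atan2(-0.6548, 0.7534) = -41.00°.
Adding 360° brings this into [0°, 360°): 319.0°.

319.0°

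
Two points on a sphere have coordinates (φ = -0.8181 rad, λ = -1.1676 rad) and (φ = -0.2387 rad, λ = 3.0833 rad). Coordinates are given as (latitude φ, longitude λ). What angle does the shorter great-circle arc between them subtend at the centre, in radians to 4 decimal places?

In radians: φ₁ = -0.8181, φ₂ = -0.2387, Δλ = -116.441° = -2.0323 rad.
cos c = sin φ₁ sin φ₂ + cos φ₁ cos φ₂ cos Δλ = (-0.7298)(-0.2364) + (0.6836)(0.9716)(-0.4453) = -0.12320,
so c = arccos(-0.12320) = 1.69431 rad.
So the angular separation is 1.6943 rad.

1.6943 rad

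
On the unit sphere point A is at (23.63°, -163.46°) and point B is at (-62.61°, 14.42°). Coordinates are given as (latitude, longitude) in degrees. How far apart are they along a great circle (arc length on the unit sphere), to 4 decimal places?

2.4608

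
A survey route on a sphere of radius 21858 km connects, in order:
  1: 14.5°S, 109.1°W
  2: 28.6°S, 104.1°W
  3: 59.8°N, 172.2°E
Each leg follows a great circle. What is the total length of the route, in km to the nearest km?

48169 km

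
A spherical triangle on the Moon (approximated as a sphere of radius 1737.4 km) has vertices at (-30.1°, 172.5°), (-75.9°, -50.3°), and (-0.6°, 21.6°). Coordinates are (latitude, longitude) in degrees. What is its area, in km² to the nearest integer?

4029765 km²

Side lengths (central angles): a = 1.4849, b = 2.4198, c = 1.2326 rad; semiperimeter s = 2.5687.
By l'Huilier's theorem, tan(E/4) = √[tan(s/2) tan((s−a)/2) tan((s−b)/2) tan((s−c)/2)], giving spherical excess E = 1.3350 rad.
Area = E·R² = 1.3350 × (1737.4)² ≈ 4029765 km².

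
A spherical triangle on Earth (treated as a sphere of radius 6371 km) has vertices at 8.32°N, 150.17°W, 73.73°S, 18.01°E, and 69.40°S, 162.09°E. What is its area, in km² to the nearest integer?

15541695 km²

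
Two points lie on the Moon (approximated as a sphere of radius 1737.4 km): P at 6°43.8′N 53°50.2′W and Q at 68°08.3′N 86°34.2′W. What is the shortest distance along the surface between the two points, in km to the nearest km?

In radians: φ₁ = 0.1175, φ₂ = 1.1892, Δλ = -32.733° = -0.5713 rad.
Haversine: a = sin²(Δφ/2) + cos φ₁ cos φ₂ sin²(Δλ/2) = 0.2607 + (0.9931)(0.3724)(0.0794) = 0.29008.
Central angle c = 2·arcsin(√a) = 1.13753 rad.
Distance = R·c = 1737.4 × 1.1375 ≈ 1976 km.

1976 km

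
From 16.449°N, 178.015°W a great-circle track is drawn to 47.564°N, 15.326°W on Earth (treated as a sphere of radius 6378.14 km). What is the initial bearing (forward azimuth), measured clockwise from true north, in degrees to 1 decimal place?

12.7°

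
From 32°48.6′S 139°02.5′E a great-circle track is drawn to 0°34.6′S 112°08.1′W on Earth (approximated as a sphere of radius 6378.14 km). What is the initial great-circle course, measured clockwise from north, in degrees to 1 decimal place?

101.0°

With φ₁ = -0.5726, φ₂ = -0.0101, Δλ = 1.8993 rad, the forward-azimuth formula gives
θ = atan2( sin Δλ cos φ₂ , cos φ₁ sin φ₂ − sin φ₁ cos φ₂ cos Δλ ) = atan2(0.9465, -0.1833) = 100.96°.
So the initial bearing is 101.0°.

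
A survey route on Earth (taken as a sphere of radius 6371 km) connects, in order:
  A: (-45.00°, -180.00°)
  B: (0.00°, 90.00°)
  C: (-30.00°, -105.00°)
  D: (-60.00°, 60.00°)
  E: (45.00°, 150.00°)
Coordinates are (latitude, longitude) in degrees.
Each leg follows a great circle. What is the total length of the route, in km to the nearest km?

50448 km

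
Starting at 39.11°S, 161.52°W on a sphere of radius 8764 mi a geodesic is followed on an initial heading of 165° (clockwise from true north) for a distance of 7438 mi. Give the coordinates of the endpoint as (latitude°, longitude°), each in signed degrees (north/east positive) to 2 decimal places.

Angular distance δ = d/R = 7438/8764 = 0.84870 rad; initial bearing θ = 2.8798 rad.
sin φ₂ = sin φ₁ cos δ + cos φ₁ sin δ cos θ = (-0.6308)(0.6610) + (0.7759)(0.7504)(-0.9659) = -0.9794, so φ₂ = -78.34°.
Δλ = atan2(sin θ sin δ cos φ₁, cos δ − sin φ₁ sin φ₂) = atan2(0.1507, 0.0432) = 74.020°.
λ₂ = -161.520° + 74.020° = -87.50°.

-78.34°, -87.50°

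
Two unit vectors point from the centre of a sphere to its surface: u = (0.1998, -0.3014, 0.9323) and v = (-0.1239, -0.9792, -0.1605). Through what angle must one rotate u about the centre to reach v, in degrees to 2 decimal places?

u·v = 0.1207; |u| = 1.0000, |v| = 1.0000.
cos θ = (u·v)/(|u||v|) = 0.1207, so θ = 83.06°.

83.06°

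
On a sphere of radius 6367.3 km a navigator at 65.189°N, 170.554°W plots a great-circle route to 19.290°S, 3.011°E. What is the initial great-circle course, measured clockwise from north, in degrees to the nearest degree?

With φ₁ = 1.1378, φ₂ = -0.3367, Δλ = 3.0293 rad, the forward-azimuth formula gives
θ = atan2( sin Δλ cos φ₂ , cos φ₁ sin φ₂ − sin φ₁ cos φ₂ cos Δλ ) = atan2(0.1058, 0.7127) = 8.44°.
So the initial bearing is 8°.

8°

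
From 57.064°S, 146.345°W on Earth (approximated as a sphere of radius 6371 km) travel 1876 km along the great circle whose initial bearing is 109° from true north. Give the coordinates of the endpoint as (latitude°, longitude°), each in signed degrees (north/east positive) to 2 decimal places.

-58.71°, -114.45°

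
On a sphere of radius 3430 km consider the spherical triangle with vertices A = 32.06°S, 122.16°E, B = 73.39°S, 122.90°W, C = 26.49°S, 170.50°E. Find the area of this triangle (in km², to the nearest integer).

Side lengths (central angles): a = 1.0133, b = 0.7363, c = 1.1522 rad; semiperimeter s = 1.4509.
By l'Huilier's theorem, tan(E/4) = √[tan(s/2) tan((s−a)/2) tan((s−b)/2) tan((s−c)/2)], giving spherical excess E = 0.4194 rad.
Area = E·R² = 0.4194 × (3430)² ≈ 4934706 km².

4934706 km²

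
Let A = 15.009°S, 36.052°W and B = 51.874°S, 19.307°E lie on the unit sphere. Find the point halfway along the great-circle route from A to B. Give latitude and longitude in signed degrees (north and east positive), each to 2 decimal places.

Central angle δ = 0.9972 rad. Interpolating on the sphere with fraction f = 0.5:
P = [sin((1−f)δ)·A + sin(fδ)·B] / sin δ = 0.5693·A + 0.5693·B in Cartesian coordinates,
giving P = (0.7763, -0.2074, -0.5953), i.e. latitude -36.53°, longitude -14.96°.

-36.53°, -14.96°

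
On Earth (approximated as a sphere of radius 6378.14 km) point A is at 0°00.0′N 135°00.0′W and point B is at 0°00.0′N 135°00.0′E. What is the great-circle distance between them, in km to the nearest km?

10019 km

With latitudes φ₁ = 0.000°, φ₂ = 0.000° and longitude difference Δλ = -90.000°:
cos c = sin φ₁ sin φ₂ + cos φ₁ cos φ₂ cos Δλ = (0.0000)(0.0000) + (1.0000)(1.0000)(0.0000) = -0.00000,
so c = arccos(-0.00000) = 1.57080 rad.
Distance = R·c = 6378.14 × 1.5708 ≈ 10019 km.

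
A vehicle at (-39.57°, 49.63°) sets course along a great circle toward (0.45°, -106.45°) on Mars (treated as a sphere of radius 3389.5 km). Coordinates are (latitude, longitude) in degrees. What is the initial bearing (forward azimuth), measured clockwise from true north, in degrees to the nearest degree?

215°

Δλ = -156.080° = -2.7241 rad.
y = sin Δλ · cos φ₂ = (-0.4055)(1.0000) = -0.4054
x = cos φ₁ sin φ₂ − sin φ₁ cos φ₂ cos Δλ = (0.7708)(0.0079) − (-0.6370)(1.0000)(-0.9141) = -0.5762
θ = atan2(y, x) = -144.87°; adding 360° gives 215°.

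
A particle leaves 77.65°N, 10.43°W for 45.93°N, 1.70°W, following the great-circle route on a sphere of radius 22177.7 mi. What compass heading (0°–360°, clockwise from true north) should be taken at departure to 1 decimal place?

With φ₁ = 1.3552, φ₂ = 0.8016, Δλ = 0.1524 rad, the forward-azimuth formula gives
θ = atan2( sin Δλ cos φ₂ , cos φ₁ sin φ₂ − sin φ₁ cos φ₂ cos Δλ ) = atan2(0.1056, -0.5179) = 168.48°.
So the initial bearing is 168.5°.

168.5°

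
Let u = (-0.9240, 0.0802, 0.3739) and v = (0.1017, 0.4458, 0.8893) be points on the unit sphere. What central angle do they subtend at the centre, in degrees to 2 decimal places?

u·v = 0.2743; |u| = 1.0000, |v| = 1.0000.
cos θ = (u·v)/(|u||v|) = 0.2743, so θ = 74.08°.

74.08°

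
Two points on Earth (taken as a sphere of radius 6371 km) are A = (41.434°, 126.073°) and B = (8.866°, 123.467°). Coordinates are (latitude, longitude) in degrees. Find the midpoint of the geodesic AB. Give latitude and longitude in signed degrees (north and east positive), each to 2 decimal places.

The central angle between A and B is δ = 0.5698 rad.
With f = 0.5, the slerp weights are sin((1−f)δ)/sin δ = 0.5210 and sin(fδ)/sin δ = 0.5210.
Weighted sum of the unit vectors: (0.5210)·(-0.4414,0.6060,0.6618) + (0.5210)·(-0.5449,0.8242,0.1541) = (-0.5139, 0.7451, 0.4251).
Converting back: φ = atan2(z, √(x²+y²)) = 25.16°, λ = atan2(y, x) = 124.59°.

25.16°, 124.59°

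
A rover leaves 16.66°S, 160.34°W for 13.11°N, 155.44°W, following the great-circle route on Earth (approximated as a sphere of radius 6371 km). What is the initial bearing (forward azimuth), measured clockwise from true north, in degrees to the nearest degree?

Δλ = 4.900° = 0.0855 rad.
y = sin Δλ · cos φ₂ = (0.0854)(0.9739) = 0.0832
x = cos φ₁ sin φ₂ − sin φ₁ cos φ₂ cos Δλ = (0.9580)(0.2268) − (-0.2867)(0.9739)(0.9963) = 0.4955
θ = atan2(y, x) = 9.53°, so the bearing is 10°.

10°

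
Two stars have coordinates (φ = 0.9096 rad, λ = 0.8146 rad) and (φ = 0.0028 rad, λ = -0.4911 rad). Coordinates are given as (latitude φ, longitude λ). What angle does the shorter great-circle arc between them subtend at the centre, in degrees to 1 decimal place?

80.6°

With latitudes φ₁ = 52.116°, φ₂ = 0.160° and longitude difference Δλ = -74.811°:
cos c = sin φ₁ sin φ₂ + cos φ₁ cos φ₂ cos Δλ = (0.7893)(0.0028) + (0.6141)(1.0000)(0.2620) = 0.16309,
so c = arccos(0.16309) = 1.40697 rad.
So the angular separation is 80.6°.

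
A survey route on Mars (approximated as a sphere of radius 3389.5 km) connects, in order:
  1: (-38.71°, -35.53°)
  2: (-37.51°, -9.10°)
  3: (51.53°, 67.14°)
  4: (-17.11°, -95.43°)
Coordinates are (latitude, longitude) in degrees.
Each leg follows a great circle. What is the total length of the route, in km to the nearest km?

16252 km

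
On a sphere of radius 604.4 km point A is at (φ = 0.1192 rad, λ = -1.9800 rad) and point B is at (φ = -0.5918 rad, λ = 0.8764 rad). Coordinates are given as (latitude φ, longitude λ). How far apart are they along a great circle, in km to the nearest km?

1572 km

With latitudes φ₁ = 6.830°, φ₂ = -33.908° and longitude difference Δλ = 163.660°:
cos c = sin φ₁ sin φ₂ + cos φ₁ cos φ₂ cos Δλ = (0.1189)(-0.5579) + (0.9929)(0.8299)(-0.9596) = -0.85710,
so c = arccos(-0.85710) = 2.60041 rad.
Distance = R·c = 604.4 × 2.6004 ≈ 1572 km.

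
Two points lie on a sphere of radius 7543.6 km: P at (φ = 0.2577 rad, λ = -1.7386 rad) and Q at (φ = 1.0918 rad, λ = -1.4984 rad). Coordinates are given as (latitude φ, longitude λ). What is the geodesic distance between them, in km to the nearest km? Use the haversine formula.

6421 km

With latitudes φ₁ = 14.765°, φ₂ = 62.556° and longitude difference Δλ = 13.762°:
Haversine: a = sin²(Δφ/2) + cos φ₁ cos φ₂ sin²(Δλ/2) = 0.1641 + (0.9670)(0.4609)(0.0144) = 0.17048.
Central angle c = 2·arcsin(√a) = 0.85124 rad.
Distance = R·c = 7543.6 × 0.8512 ≈ 6421 km.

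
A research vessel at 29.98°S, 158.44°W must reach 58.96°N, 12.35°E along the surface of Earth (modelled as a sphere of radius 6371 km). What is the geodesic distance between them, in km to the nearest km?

In radians: φ₁ = -0.5232, φ₂ = 1.0290, Δλ = 170.790° = 2.9808 rad.
cos c = sin φ₁ sin φ₂ + cos φ₁ cos φ₂ cos Δλ = (-0.4997)(0.8568) + (0.8662)(0.5156)(-0.9871) = -0.86903,
so c = arccos(-0.86903) = 2.62404 rad.
Distance = R·c = 6371 × 2.6240 ≈ 16718 km.

16718 km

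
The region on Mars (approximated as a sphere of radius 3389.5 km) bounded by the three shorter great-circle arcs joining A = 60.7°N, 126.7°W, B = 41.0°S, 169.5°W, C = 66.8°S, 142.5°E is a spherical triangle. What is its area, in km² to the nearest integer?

Side lengths (central angles): a = 0.6402, b = 2.5052, c = 1.8767 rad; semiperimeter s = 2.5111.
By l'Huilier's theorem, tan(E/4) = √[tan(s/2) tan((s−a)/2) tan((s−b)/2) tan((s−c)/2)], giving spherical excess E = 0.2527 rad.
Area = E·R² = 0.2527 × (3389.5)² ≈ 2903564 km².

2903564 km²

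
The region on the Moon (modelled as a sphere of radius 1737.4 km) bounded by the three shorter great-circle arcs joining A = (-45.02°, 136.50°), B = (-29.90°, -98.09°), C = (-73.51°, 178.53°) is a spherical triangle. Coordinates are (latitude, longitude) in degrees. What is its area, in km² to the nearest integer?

616853 km²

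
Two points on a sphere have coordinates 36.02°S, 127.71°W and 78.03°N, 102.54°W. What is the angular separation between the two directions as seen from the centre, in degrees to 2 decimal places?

Let φ₁ = -0.6287 rad, φ₂ = 1.3619 rad, and Δλ = 0.4393 rad.
Haversine: a = sin²(Δφ/2) + cos φ₁ cos φ₂ sin²(Δλ/2) = 0.7038 + (0.8088)(0.2074)(0.0475) = 0.71173.
Central angle c = 2·arcsin(√a) = 2.00806 rad.
So the angular separation is 115.05°.

115.05°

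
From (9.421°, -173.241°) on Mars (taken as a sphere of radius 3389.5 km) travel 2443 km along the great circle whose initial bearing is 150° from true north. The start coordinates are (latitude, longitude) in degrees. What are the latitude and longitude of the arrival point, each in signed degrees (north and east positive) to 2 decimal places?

-26.16°, -151.67°

Angular distance δ = d/R = 2443/3389.5 = 0.72076 rad; initial bearing θ = 2.6180 rad.
sin φ₂ = sin φ₁ cos δ + cos φ₁ sin δ cos θ = (0.1637)(0.7513) + (0.9865)(0.6600)(-0.8660) = -0.4408, so φ₂ = -26.16°.
Δλ = atan2(sin θ sin δ cos φ₁, cos δ − sin φ₁ sin φ₂) = atan2(0.3255, 0.8235) = 21.569°.
λ₂ = -173.241° + 21.569° = -151.67°.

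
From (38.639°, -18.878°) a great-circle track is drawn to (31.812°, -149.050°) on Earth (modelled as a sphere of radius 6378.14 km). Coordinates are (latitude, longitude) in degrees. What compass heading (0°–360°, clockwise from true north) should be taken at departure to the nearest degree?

Δλ = -130.172° = -2.2719 rad.
y = sin Δλ · cos φ₂ = (-0.7641)(0.8498) = -0.6493
x = cos φ₁ sin φ₂ − sin φ₁ cos φ₂ cos Δλ = (0.7811)(0.5271) − (0.6244)(0.8498)(-0.6451) = 0.7540
θ = atan2(y, x) = -40.73°; adding 360° gives 319°.

319°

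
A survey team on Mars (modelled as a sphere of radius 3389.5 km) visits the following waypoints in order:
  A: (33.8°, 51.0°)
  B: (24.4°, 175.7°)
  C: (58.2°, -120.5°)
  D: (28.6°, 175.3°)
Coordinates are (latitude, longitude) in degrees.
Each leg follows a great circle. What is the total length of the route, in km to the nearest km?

12416 km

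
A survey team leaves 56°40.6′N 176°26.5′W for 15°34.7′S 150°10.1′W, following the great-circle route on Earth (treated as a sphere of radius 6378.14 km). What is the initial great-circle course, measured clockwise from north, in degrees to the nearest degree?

154°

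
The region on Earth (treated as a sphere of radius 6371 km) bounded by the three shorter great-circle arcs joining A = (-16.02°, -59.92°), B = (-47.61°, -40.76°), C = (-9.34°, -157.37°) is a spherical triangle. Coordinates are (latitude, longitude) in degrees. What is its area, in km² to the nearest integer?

Side lengths (central angles): a = 1.7499, b = 1.6491, c = 0.6165 rad; semiperimeter s = 2.0077.
By l'Huilier's theorem, tan(E/4) = √[tan(s/2) tan((s−a)/2) tan((s−b)/2) tan((s−c)/2)], giving spherical excess E = 0.6951 rad.
Area = E·R² = 0.6951 × (6371)² ≈ 28211874 km².

28211874 km²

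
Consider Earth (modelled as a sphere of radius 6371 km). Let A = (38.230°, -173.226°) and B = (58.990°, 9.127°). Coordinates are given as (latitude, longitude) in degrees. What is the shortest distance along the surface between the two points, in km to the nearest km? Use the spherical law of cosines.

9203 km

With latitudes φ₁ = 38.230°, φ₂ = 58.990° and longitude difference Δλ = -177.647°:
cos c = sin φ₁ sin φ₂ + cos φ₁ cos φ₂ cos Δλ = (0.6188)(0.8571) + (0.7855)(0.5152)(-0.9992) = 0.12602,
so c = arccos(0.12602) = 1.44444 rad.
Distance = R·c = 6371 × 1.4444 ≈ 9203 km.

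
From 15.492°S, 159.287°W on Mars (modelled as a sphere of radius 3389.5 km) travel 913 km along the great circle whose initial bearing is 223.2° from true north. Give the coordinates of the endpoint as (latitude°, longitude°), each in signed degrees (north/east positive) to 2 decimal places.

-26.39°, -171.02°

Angular distance δ = d/R = 913/3389.5 = 0.26936 rad; initial bearing θ = 3.8956 rad.
sin φ₂ = sin φ₁ cos δ + cos φ₁ sin δ cos θ = (-0.2671)(0.9639) + (0.9637)(0.2661)(-0.7290) = -0.4444, so φ₂ = -26.39°.
Δλ = atan2(sin θ sin δ cos φ₁, cos δ − sin φ₁ sin φ₂) = atan2(-0.1756, 0.8452) = -11.733°.
λ₂ = -159.287° − 11.733° = -171.02°.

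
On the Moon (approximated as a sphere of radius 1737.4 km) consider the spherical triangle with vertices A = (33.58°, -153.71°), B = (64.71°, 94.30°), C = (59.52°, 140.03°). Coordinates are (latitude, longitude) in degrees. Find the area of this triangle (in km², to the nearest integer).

Side lengths (central angles): a = 0.3751, b = 0.8674, c = 1.1952 rad; semiperimeter s = 1.2189.
By l'Huilier's theorem, tan(E/4) = √[tan(s/2) tan((s−a)/2) tan((s−b)/2) tan((s−c)/2)], giving spherical excess E = 0.1026 rad.
Area = E·R² = 0.1026 × (1737.4)² ≈ 309710 km².

309710 km²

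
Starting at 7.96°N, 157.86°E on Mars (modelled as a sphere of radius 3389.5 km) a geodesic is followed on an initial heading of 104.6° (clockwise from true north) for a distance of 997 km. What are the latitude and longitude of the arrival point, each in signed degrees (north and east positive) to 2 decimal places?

3.45°, 174.18°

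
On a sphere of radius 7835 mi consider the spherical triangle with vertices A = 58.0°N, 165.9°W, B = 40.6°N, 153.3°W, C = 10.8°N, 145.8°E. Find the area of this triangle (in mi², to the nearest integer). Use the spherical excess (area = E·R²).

Side lengths (central angles): a = 1.0648, b = 1.0412, c = 0.3346 rad; semiperimeter s = 1.2203.
By l'Huilier's theorem, tan(E/4) = √[tan(s/2) tan((s−a)/2) tan((s−b)/2) tan((s−c)/2)], giving spherical excess E = 0.1925 rad.
Area = E·R² = 0.1925 × (7835)² ≈ 11815977 mi².

11815977 mi²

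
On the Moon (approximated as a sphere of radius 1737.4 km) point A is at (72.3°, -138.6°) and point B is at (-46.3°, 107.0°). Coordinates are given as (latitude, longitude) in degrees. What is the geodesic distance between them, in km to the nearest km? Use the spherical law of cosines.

Let φ₁ = 1.2619 rad, φ₂ = -0.8081 rad, and Δλ = -1.9967 rad.
cos c = sin φ₁ sin φ₂ + cos φ₁ cos φ₂ cos Δλ = (0.9527)(-0.7230) + (0.3040)(0.6909)(-0.4131) = -0.77552,
so c = arccos(-0.77552) = 2.45833 rad.
Distance = R·c = 1737.4 × 2.4583 ≈ 4271 km.

4271 km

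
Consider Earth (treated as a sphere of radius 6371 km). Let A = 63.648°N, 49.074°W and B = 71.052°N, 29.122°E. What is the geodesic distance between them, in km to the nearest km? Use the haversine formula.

3193 km

With latitudes φ₁ = 63.648°, φ₂ = 71.052° and longitude difference Δλ = 78.196°:
Haversine: a = sin²(Δφ/2) + cos φ₁ cos φ₂ sin²(Δλ/2) = 0.0042 + (0.4439)(0.3247)(0.3977) = 0.06149.
Central angle c = 2·arcsin(√a) = 0.50119 rad.
Distance = R·c = 6371 × 0.5012 ≈ 3193 km.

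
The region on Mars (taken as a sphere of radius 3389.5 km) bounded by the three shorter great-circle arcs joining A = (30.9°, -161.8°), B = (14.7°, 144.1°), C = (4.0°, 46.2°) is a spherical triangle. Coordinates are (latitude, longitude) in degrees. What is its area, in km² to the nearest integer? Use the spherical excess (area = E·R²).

11679550 km²

Side lengths (central angles): a = 1.6860, b = 2.3745, c = 0.9059 rad; semiperimeter s = 2.4832.
By l'Huilier's theorem, tan(E/4) = √[tan(s/2) tan((s−a)/2) tan((s−b)/2) tan((s−c)/2)], giving spherical excess E = 1.0166 rad.
Area = E·R² = 1.0166 × (3389.5)² ≈ 11679550 km².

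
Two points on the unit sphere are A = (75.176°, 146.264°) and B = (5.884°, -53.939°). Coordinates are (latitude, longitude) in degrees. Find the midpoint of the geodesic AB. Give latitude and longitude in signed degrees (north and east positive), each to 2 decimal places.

54.60°, -60.62°

Central angle δ = 1.7110 rad. Interpolating on the sphere with fraction f = 0.5:
P = [sin((1−f)δ)·A + sin(fδ)·B] / sin δ = 0.7624·A + 0.7624·B in Cartesian coordinates,
giving P = (0.2842, -0.5047, 0.8152), i.e. latitude 54.60°, longitude -60.62°.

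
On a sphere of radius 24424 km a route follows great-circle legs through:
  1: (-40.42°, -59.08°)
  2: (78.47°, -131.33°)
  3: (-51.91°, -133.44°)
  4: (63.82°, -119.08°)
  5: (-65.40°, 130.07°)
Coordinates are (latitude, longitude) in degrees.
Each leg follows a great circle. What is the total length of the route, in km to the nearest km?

Leg 1→2: central angle 2.2005 rad, distance 53745.1 km.
Leg 2→3: central angle 2.2757 rad, distance 55581.0 km.
Leg 3→4: central angle 2.0293 rad, distance 49564.4 km.
Leg 4→5: central angle 2.6495 rad, distance 64710.5 km.
Total: 53745.1 + 55581.0 + 49564.4 + 64710.5 ≈ 223601 km.

223601 km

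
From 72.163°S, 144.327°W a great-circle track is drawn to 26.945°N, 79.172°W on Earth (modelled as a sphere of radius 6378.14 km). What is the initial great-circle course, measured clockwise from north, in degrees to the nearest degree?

59°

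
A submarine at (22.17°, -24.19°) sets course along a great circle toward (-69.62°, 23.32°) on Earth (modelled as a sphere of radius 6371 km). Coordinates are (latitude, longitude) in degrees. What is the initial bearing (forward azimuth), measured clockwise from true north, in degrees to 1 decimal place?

165.0°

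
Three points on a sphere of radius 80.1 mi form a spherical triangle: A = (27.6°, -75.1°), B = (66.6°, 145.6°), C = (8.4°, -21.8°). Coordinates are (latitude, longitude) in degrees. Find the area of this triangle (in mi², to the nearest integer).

Side lengths (central angles): a = 1.8228, b = 0.9377, c = 1.4118 rad; semiperimeter s = 2.0862.
By l'Huilier's theorem, tan(E/4) = √[tan(s/2) tan((s−a)/2) tan((s−b)/2) tan((s−c)/2)], giving spherical excess E = 0.8929 rad.
Area = E·R² = 0.8929 × (80.1)² ≈ 5729 mi².

5729 mi²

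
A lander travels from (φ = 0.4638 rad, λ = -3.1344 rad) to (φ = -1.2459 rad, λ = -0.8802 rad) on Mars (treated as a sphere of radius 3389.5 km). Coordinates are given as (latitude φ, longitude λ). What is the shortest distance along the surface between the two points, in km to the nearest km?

7523 km

In radians: φ₁ = 0.4638, φ₂ = -1.2459, Δλ = 129.156° = 2.2542 rad.
cos c = sin φ₁ sin φ₂ + cos φ₁ cos φ₂ cos Δλ = (0.4473)(-0.9477) + (0.8944)(0.3192)(-0.6314) = -0.60421,
so c = arccos(-0.60421) = 2.21958 rad.
Distance = R·c = 3389.5 × 2.2196 ≈ 7523 km.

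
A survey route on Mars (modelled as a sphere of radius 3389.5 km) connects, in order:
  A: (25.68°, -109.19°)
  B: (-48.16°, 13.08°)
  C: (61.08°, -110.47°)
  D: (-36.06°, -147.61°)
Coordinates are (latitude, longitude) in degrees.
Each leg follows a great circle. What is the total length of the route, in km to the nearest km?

Leg A→B: central angle 2.2703 rad, distance 7695.1 km.
Leg B→C: central angle 2.5506 rad, distance 8645.2 km.
Leg C→D: central angle 1.7758 rad, distance 6019.1 km.
Total: 7695.1 + 8645.2 + 6019.1 ≈ 22359 km.

22359 km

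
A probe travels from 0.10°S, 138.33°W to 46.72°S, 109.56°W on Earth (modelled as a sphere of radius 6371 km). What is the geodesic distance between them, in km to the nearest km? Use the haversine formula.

Let φ₁ = -0.0017 rad, φ₂ = -0.8154 rad, and Δλ = 0.5021 rad.
Haversine: a = sin²(Δφ/2) + cos φ₁ cos φ₂ sin²(Δλ/2) = 0.1566 + (1.0000)(0.6856)(0.0617) = 0.19890.
Central angle c = 2·arcsin(√a) = 0.92453 rad.
Distance = R·c = 6371 × 0.9245 ≈ 5890 km.

5890 km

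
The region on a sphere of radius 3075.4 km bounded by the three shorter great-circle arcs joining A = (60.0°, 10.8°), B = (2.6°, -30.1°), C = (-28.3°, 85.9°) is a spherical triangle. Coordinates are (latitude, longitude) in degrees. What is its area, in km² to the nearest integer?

16187597 km²

Side lengths (central angles): a = 1.9901, b = 1.8727, c = 1.1408 rad; semiperimeter s = 2.5018.
By l'Huilier's theorem, tan(E/4) = √[tan(s/2) tan((s−a)/2) tan((s−b)/2) tan((s−c)/2)], giving spherical excess E = 1.7115 rad.
Area = E·R² = 1.7115 × (3075.4)² ≈ 16187597 km².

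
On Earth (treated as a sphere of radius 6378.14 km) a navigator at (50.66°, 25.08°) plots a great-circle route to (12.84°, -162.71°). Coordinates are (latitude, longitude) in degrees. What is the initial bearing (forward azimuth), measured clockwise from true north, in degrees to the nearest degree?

8°

Δλ = 172.210° = 3.0056 rad.
y = sin Δλ · cos φ₂ = (0.1355)(0.9750) = 0.1322
x = cos φ₁ sin φ₂ − sin φ₁ cos φ₂ cos Δλ = (0.6339)(0.2222) − (0.7734)(0.9750)(-0.9908) = 0.8880
θ = atan2(y, x) = 8.46°, so the bearing is 8°.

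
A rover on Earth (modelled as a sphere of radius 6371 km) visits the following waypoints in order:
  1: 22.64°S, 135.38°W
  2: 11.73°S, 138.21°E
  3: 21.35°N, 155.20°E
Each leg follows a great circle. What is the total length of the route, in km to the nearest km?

13266 km

Leg 1→2: central angle 1.4355 rad, distance 9145.8 km.
Leg 2→3: central angle 0.6466 rad, distance 4119.8 km.
Total: 9145.8 + 4119.8 ≈ 13266 km.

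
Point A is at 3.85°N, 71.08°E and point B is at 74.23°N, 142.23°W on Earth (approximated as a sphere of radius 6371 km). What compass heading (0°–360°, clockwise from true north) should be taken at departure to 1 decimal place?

8.7°

Δλ = 146.690° = 2.5602 rad.
y = sin Δλ · cos φ₂ = (0.5492)(0.2718) = 0.1493
x = cos φ₁ sin φ₂ − sin φ₁ cos φ₂ cos Δλ = (0.9977)(0.9624) − (0.0671)(0.2718)(-0.8357) = 0.9754
θ = atan2(y, x) = 8.70°, so the bearing is 8.7°.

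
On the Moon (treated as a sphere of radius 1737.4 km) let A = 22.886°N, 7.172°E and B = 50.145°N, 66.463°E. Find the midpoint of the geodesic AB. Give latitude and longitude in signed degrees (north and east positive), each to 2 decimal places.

The central angle between A and B is δ = 0.9272 rad.
With f = 0.5, the slerp weights are sin((1−f)δ)/sin δ = 0.5590 and sin(fδ)/sin δ = 0.5590.
Weighted sum of the unit vectors: (0.5590)·(0.9141,0.1150,0.3889) + (0.5590)·(0.2559,0.5875,0.7677) = (0.6540, 0.3927, 0.6465).
Converting back: φ = atan2(z, √(x²+y²)) = 40.28°, λ = atan2(y, x) = 30.98°.

40.28°, 30.98°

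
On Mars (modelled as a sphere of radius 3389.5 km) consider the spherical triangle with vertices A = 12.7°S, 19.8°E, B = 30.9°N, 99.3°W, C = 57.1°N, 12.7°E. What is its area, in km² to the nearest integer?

12863344 km²

Side lengths (central angles): a = 1.3113, b = 1.2226, c = 2.1176 rad; semiperimeter s = 2.3258.
By l'Huilier's theorem, tan(E/4) = √[tan(s/2) tan((s−a)/2) tan((s−b)/2) tan((s−c)/2)], giving spherical excess E = 1.1197 rad.
Area = E·R² = 1.1197 × (3389.5)² ≈ 12863344 km².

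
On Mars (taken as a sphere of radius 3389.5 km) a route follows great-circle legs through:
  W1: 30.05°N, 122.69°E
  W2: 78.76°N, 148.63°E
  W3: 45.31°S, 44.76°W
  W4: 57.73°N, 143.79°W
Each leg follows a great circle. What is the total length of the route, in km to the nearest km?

19372 km

Leg W1→W2: central angle 0.8726 rad, distance 2957.5 km.
Leg W2→W3: central angle 2.5511 rad, distance 8646.8 km.
Leg W3→W4: central angle 2.2917 rad, distance 7767.6 km.
Total: 2957.5 + 8646.8 + 7767.6 ≈ 19372 km.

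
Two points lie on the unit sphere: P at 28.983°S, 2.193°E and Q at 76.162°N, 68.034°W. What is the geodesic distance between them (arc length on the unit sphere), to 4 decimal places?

1.9820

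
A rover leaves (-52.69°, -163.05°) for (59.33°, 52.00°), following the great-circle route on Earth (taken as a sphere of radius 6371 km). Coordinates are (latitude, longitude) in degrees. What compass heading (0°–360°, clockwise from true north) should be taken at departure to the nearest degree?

Δλ = -144.950° = -2.5299 rad.
y = sin Δλ · cos φ₂ = (-0.5743)(0.5101) = -0.2929
x = cos φ₁ sin φ₂ − sin φ₁ cos φ₂ cos Δλ = (0.6061)(0.8601) − (-0.7954)(0.5101)(-0.8187) = 0.1892
θ = atan2(y, x) = -57.14°; adding 360° gives 303°.

303°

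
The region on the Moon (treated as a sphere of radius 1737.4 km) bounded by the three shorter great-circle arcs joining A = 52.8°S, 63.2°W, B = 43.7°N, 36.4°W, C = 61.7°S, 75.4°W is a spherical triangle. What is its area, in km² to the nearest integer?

163741 km²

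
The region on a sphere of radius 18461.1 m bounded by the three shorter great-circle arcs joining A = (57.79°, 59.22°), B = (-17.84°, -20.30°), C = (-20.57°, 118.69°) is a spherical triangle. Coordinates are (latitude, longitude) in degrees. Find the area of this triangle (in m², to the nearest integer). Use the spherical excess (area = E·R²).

884658751 m²

Side lengths (central angles): a = 2.1711, b = 1.6146, c = 1.7385 rad; semiperimeter s = 2.7621.
By l'Huilier's theorem, tan(E/4) = √[tan(s/2) tan((s−a)/2) tan((s−b)/2) tan((s−c)/2)], giving spherical excess E = 2.5957 rad.
Area = E·R² = 2.5957 × (18461.1)² ≈ 884658751 m².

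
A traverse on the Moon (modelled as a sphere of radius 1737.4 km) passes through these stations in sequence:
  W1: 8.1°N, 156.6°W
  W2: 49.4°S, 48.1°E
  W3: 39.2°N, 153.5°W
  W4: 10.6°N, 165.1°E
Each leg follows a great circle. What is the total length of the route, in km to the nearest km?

10369 km

Leg W1→W2: central angle 2.3355 rad, distance 4057.7 km.
Leg W2→W3: central angle 2.8202 rad, distance 4899.7 km.
Leg W3→W4: central angle 0.8126 rad, distance 1411.8 km.
Total: 4057.7 + 4899.7 + 1411.8 ≈ 10369 km.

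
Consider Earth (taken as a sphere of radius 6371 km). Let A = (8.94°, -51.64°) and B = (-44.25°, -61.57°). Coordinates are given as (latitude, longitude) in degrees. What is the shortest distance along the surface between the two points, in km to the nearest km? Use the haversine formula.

5998 km

Let φ₁ = 0.1560 rad, φ₂ = -0.7723 rad, and Δλ = -0.1733 rad.
Haversine: a = sin²(Δφ/2) + cos φ₁ cos φ₂ sin²(Δλ/2) = 0.2004 + (0.9879)(0.7163)(0.0075) = 0.20572.
Central angle c = 2·arcsin(√a) = 0.94152 rad.
Distance = R·c = 6371 × 0.9415 ≈ 5998 km.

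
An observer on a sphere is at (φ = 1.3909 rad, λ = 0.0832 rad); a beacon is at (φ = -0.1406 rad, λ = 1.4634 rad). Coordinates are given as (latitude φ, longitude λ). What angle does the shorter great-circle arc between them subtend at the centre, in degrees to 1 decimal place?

Let φ₁ = 1.3909 rad, φ₂ = -0.1406 rad, and Δλ = 1.3802 rad.
Haversine: a = sin²(Δφ/2) + cos φ₁ cos φ₂ sin²(Δλ/2) = 0.4804 + (0.1789)(0.9901)(0.4053) = 0.55216.
Central angle c = 2·arcsin(√a) = 1.67530 rad.
So the angular separation is 96.0°.

96.0°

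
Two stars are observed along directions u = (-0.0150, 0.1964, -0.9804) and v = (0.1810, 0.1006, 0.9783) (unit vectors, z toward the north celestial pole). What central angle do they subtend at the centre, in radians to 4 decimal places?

u·v = -0.9421; |u| = 1.0000, |v| = 1.0000.
cos θ = (u·v)/(|u||v|) = -0.9421, so θ = 2.7997 rad.

2.7997 rad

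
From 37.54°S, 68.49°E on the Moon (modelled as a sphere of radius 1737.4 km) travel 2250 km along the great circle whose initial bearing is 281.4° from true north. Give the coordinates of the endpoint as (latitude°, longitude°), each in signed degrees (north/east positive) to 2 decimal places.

Angular distance δ = d/R = 2250/1737.4 = 1.29504 rad; initial bearing θ = 4.9114 rad.
sin φ₂ = sin φ₁ cos δ + cos φ₁ sin δ cos θ = (-0.6093)(0.2723) + (0.7929)(0.9622)(0.1977) = -0.0151, so φ₂ = -0.86°.
Δλ = atan2(sin θ sin δ cos φ₁, cos δ − sin φ₁ sin φ₂) = atan2(-0.7479, 0.2631) = -70.621°.
λ₂ = 68.490° − 70.621° = -2.13°.

-0.86°, -2.13°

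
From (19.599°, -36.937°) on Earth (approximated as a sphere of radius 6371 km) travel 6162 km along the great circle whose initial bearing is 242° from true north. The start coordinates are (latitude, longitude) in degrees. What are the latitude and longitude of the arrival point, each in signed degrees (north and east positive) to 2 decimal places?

-10.00°, -84.51°

Angular distance δ = d/R = 6162/6371 = 0.96720 rad; initial bearing θ = 4.2237 rad.
sin φ₂ = sin φ₁ cos δ + cos φ₁ sin δ cos θ = (0.3354)(0.5676) + (0.9421)(0.8233)(-0.4695) = -0.1737, so φ₂ = -10.00°.
Δλ = atan2(sin θ sin δ cos φ₁, cos δ − sin φ₁ sin φ₂) = atan2(-0.6848, 0.6259) = -47.574°.
λ₂ = -36.937° − 47.574° = -84.51°.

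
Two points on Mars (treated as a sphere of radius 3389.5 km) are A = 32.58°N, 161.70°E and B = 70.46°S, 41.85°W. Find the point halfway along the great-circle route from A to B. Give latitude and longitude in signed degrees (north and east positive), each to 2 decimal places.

-36.17°, 175.70°

The central angle between A and B is δ = 2.4431 rad.
With f = 0.5, the slerp weights are sin((1−f)δ)/sin δ = 1.4612 and sin(fδ)/sin δ = 1.4612.
Weighted sum of the unit vectors: (1.4612)·(-0.8000,0.2646,0.5385) + (1.4612)·(0.2491,-0.2231,-0.9424) = (-0.8050, 0.0605, -0.5902).
Converting back: φ = atan2(z, √(x²+y²)) = -36.17°, λ = atan2(y, x) = 175.70°.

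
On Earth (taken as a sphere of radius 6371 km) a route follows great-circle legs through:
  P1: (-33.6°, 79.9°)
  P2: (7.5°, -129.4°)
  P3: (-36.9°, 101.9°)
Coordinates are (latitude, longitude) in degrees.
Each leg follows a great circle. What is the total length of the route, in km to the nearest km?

29738 km

Leg P1→P2: central angle 2.4855 rad, distance 15835.1 km.
Leg P2→P3: central angle 2.1823 rad, distance 13903.4 km.
Total: 15835.1 + 13903.4 ≈ 29738 km.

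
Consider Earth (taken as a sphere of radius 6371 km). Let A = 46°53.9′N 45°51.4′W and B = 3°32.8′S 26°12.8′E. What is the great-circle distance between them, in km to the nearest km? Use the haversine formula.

In radians: φ₁ = 0.8185, φ₂ = -0.0619, Δλ = 72.070° = 1.2579 rad.
Haversine: a = sin²(Δφ/2) + cos φ₁ cos φ₂ sin²(Δλ/2) = 0.1816 + (0.6833)(0.9981)(0.3461) = 0.41761.
Central angle c = 2·arcsin(√a) = 1.40526 rad.
Distance = R·c = 6371 × 1.4053 ≈ 8953 km.

8953 km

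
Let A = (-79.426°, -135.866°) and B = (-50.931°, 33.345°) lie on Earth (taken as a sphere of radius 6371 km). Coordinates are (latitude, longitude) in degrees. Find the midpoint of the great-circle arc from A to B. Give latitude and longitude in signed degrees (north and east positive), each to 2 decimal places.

Central angle δ = 0.8637 rad. Interpolating on the sphere with fraction f = 0.5:
P = [sin((1−f)δ)·A + sin(fδ)·B] / sin δ = 0.5505·A + 0.5505·B in Cartesian coordinates,
giving P = (0.2174, 0.1204, -0.9686), i.e. latitude -75.61°, longitude 28.98°.

-75.61°, 28.98°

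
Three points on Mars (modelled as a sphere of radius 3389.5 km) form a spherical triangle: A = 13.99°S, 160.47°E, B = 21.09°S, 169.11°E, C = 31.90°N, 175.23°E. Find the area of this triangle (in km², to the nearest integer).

897717 km²

Side lengths (central angles): a = 0.9305, b = 0.8381, c = 0.1897 rad; semiperimeter s = 0.9792.
By l'Huilier's theorem, tan(E/4) = √[tan(s/2) tan((s−a)/2) tan((s−b)/2) tan((s−c)/2)], giving spherical excess E = 0.0781 rad.
Area = E·R² = 0.0781 × (3389.5)² ≈ 897717 km².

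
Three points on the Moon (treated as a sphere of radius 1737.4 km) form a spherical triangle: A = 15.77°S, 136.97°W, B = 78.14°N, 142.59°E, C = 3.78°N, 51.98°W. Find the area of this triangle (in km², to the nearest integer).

5693320 km²

Side lengths (central angles): a = 1.7052, b = 1.5048, c = 1.8061 rad; semiperimeter s = 2.5080.
By l'Huilier's theorem, tan(E/4) = √[tan(s/2) tan((s−a)/2) tan((s−b)/2) tan((s−c)/2)], giving spherical excess E = 1.8861 rad.
Area = E·R² = 1.8861 × (1737.4)² ≈ 5693320 km².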